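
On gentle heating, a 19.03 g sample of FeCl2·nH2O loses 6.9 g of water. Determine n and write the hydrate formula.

FeCl2·4H2O

Mass of anhydrous FeCl2 = 19.03 − 6.9 = 12.13 g
mol H2O = 6.9 / 18.02 = 0.3829
Molar mass of FeCl2 = 126.75 g/mol → mol FeCl2 = 12.13 / 126.75 = 0.0957
n = 0.3829 / 0.0957 = 4.00 ≈ 4 → FeCl2·4H2O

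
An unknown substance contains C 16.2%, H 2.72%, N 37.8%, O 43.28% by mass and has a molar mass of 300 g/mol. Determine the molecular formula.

Assume 100 g: 16.2 g C, 2.72 g H, 37.8 g N, 43.28 g O.
C: 16.2 g ÷ 12.01 g/mol = 1.349 mol
H: 2.72 g ÷ 1.008 g/mol = 2.698 mol
N: 37.8 g ÷ 14.01 g/mol = 2.698 mol
O: 43.28 g ÷ 16.00 g/mol = 2.705 mol
Ratios (÷ 1.349): C 1.000, H 2.000, N 2.000, O 2.005
Ratio ≈ 1:2:2:2, so the empirical formula is CH2N2O2
Empirical-formula mass = 74.05 g/mol
n = 300 / 74.05 = 4.05 ≈ 4
Molecular formula = (CH2N2O2)×4 = C4H8N8O8

C4H8N8O8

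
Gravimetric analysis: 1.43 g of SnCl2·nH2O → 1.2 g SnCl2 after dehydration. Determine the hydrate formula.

Mass of water lost = 1.43 − 1.2 = 0.23 g → 0.23 / 18.02 = 0.01276 mol H2O
Molar mass of SnCl2 = 189.61 g/mol → mol SnCl2 = 1.2 / 189.61 = 0.006329
n = 0.01276 / 0.006329 = 2.02 ≈ 2 → SnCl2·2H2O

SnCl2·2H2O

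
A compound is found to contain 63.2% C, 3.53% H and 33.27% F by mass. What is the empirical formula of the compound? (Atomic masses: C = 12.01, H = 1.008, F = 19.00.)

Assume 100 g: 63.2 g C, 3.53 g H, 33.27 g F.
C: 63.2 g ÷ 12.01 g/mol = 5.262 mol
H: 3.53 g ÷ 1.008 g/mol = 3.502 mol
F: 33.27 g ÷ 19.00 g/mol = 1.751 mol
Divide by the smallest (1.751 mol F): C 3.005, H 2.000, F 1.000
Ratio ≈ 3:2:1, so the empirical formula is C3H2F

C3H2F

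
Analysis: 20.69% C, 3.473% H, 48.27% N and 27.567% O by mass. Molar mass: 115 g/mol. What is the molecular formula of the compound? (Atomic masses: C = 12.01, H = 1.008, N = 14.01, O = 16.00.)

Assume 100 g: 20.69 g C, 3.473 g H, 48.27 g N, 27.567 g O.
n(C) = 20.69/12.01 = 1.723, n(H) = 3.473/1.008 = 3.445, n(N) = 48.27/14.01 = 3.445, n(O) = 27.567/16.00 = 1.723
Smallest is C at 1.723 mol; normalising gives C 1.000, H 2.000, N 2.000, O 1.000
→ CH2N2O
Empirical-formula mass = 58.05 g/mol
n = 115 / 58.05 = 1.98 ≈ 2
Molecular formula = (CH2N2O)×2 = C2H4N4O2

C2H4N4O2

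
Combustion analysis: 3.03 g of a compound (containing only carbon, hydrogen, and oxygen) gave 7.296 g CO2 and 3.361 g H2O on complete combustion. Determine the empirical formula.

C4H9O

mol C = 7.296 / 44.01 = 0.1658; mass C = 0.1658 × 12.01 = 1.991 g
mol H = 2 × (3.361 / 18.02) = 0.3730; mass H = 0.3730 × 1.008 = 0.3760 g
mass O = 3.03 − (2.367) = 0.6630 g → mol O = 0.04144
Smallest is O at 0.04144 mol; normalising gives C 4.001, H 9.003, O 1.000
Ratio ≈ 4:9:1, so the empirical formula is C4H9O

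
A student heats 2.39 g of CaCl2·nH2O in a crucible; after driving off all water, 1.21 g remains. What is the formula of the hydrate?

CaCl2·6H2O

Mass of water lost = 2.39 − 1.21 = 1.18 g → 1.18 / 18.02 = 0.06548 mol H2O
Molar mass of CaCl2 = 110.98 g/mol → mol CaCl2 = 1.21 / 110.98 = 0.0109
n = 0.06548 / 0.0109 = 6.01 ≈ 6 → CaCl2·6H2O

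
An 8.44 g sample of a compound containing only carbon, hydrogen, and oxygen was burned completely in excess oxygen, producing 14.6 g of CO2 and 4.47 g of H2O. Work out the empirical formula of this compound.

C4H6O3

mol C = 14.6 / 44.01 = 0.3317; mass C = 0.3317 × 12.01 = 3.984 g
mol H = 2 × (4.47 / 18.02) = 0.4961; mass H = 0.4961 × 1.008 = 0.5001 g
mass O = 8.44 − (4.484) = 3.956 g → mol O = 0.2472
Ratios (÷ 0.2472): C 1.342, H 2.007, O 1.000
×3: C 4.03, H 6.02, O 3.00 → C4H6O3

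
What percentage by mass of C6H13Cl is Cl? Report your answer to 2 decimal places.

Molar mass = 6(12.01) + 13(1.008) + 1(35.45) = 120.614 g/mol
Mass of Cl per mole = 1 × 35.45 = 35.450 g
% Cl = 35.450 / 120.614 × 100 = 29.39%

29.39%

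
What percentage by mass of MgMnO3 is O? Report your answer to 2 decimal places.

37.72%

Molar mass = 1(24.31) + 1(54.94) + 3(16.00) = 127.250 g/mol
Mass of O per mole = 3 × 16.00 = 48.000 g
% O = 48.000 / 127.250 × 100 = 37.72%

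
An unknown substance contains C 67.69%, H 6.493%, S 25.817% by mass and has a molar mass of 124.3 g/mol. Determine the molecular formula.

Assume 100 g: 67.69 g C, 6.493 g H, 25.817 g S.
C: 67.69 g ÷ 12.01 g/mol = 5.636 mol
H: 6.493 g ÷ 1.008 g/mol = 6.441 mol
S: 25.817 g ÷ 32.07 g/mol = 0.805 mol
Divide by the smallest (0.805 mol S): C 7.001, H 8.002, S 1.000
≈ 7:8:1 → C7H8S
Empirical-formula mass = 124.20 g/mol
n = 124.3 / 124.20 = 1.00 ≈ 1
Molecular formula = empirical formula = C7H8S

C7H8S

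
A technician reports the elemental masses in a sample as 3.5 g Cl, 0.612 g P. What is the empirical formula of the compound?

Moles — Cl: 3.5 / 35.45 = 0.09873 mol; P: 0.612 / 30.97 = 0.01976 mol
Divide by the smallest (0.01976 mol P): Cl 4.996, P 1.000
≈ 5:1 → Cl5P

Cl5P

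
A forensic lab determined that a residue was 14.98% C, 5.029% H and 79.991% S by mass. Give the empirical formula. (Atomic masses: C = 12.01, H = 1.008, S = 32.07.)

Assume 100 g: 14.98 g C, 5.029 g H, 79.991 g S.
Moles — C: 14.98 / 12.01 = 1.247 mol; H: 5.029 / 1.008 = 4.989 mol; S: 79.991 / 32.07 = 2.494 mol
Smallest is C at 1.247 mol; normalising gives C 1.000, H 4.000, S 2.000
→ CH4S2

CH4S2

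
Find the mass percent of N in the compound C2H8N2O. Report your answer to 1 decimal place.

Molar mass = 2(12.01) + 8(1.008) + 2(14.01) + 1(16.00) = 76.104 g/mol
Mass of N per mole = 2 × 14.01 = 28.020 g
% N = 28.020 / 76.104 × 100 = 36.8%

36.8%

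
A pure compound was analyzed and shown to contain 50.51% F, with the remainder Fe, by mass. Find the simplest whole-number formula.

Assume 100 g: 50.51 g F, 49.49 g Fe.
Moles — F: 50.51 / 19.00 = 2.658 mol; Fe: 49.49 / 55.85 = 0.8861 mol
Ratios (÷ 0.8861): F 3.000, Fe 1.000
Ratio ≈ 3:1, so the empirical formula is F3Fe

F3Fe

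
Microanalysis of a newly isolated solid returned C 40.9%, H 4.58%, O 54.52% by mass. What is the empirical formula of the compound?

C3H4O3

Assume 100 g: 40.9 g C, 4.58 g H, 54.52 g O.
C: 40.9 g ÷ 12.01 g/mol = 3.405 mol
H: 4.58 g ÷ 1.008 g/mol = 4.544 mol
O: 54.52 g ÷ 16.00 g/mol = 3.408 mol
Smallest is C at 3.405 mol; normalising gives C 1.000, H 1.334, O 1.001
Multiply by 3: C 3.00, H 4.00, O 3.00 → C3H4O3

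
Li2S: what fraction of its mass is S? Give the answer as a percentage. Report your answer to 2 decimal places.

Molar mass = 2(6.94) + 1(32.07) = 45.950 g/mol
Mass of S per mole = 1 × 32.07 = 32.070 g
% S = 32.070 / 45.950 × 100 = 69.79%

69.79%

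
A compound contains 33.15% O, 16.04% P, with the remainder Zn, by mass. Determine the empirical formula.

Assume 100 g: 33.15 g O, 16.04 g P, 50.81 g Zn.
n(O) = 33.15/16.00 = 2.072, n(P) = 16.04/30.97 = 0.5179, n(Zn) = 50.81/65.38 = 0.7771
Ratios (÷ 0.5179): O 4.000, P 1.000, Zn 1.501
Scaling by 2: O 8.00, P 2.00, Zn 3.00 → O8P2Zn3

O8P2Zn3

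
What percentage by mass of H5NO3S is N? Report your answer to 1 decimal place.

Molar mass = 5(1.008) + 1(14.01) + 3(16.00) + 1(32.07) = 99.120 g/mol
Mass of N per mole = 1 × 14.01 = 14.010 g
% N = 14.010 / 99.120 × 100 = 14.1%

14.1%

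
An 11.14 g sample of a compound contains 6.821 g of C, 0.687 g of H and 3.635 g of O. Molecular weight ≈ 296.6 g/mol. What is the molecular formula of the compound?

C15H18O6

n(C) = 6.821/12.01 = 0.5679, n(H) = 0.687/1.008 = 0.6815, n(O) = 3.635/16.00 = 0.2272
Divide by the smallest (0.2272 mol O): C 2.500, H 3.000, O 1.000
Scaling by 2: C 5.00, H 6.00, O 2.00 → C5H6O2
Empirical-formula mass = 98.10 g/mol
n = 296.6 / 98.10 = 3.02 ≈ 3
Molecular formula = (C5H6O2)×3 = C15H18O6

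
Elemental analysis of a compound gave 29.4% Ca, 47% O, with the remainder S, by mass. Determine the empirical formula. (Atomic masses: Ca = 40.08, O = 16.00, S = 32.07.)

Assume 100 g: 29.4 g Ca, 47 g O, 23.6 g S.
Moles — Ca: 29.4 / 40.08 = 0.7335 mol; O: 47 / 16.00 = 2.938 mol; S: 23.6 / 32.07 = 0.7359 mol
Smallest is Ca at 0.7335 mol; normalising gives Ca 1.000, O 4.005, S 1.003
Ratio ≈ 1:4:1, so the empirical formula is CaO4S

CaO4S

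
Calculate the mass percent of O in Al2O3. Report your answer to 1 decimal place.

47.1%

Molar mass = 2(26.98) + 3(16.00) = 101.960 g/mol
Mass of O per mole = 3 × 16.00 = 48.000 g
% O = 48.000 / 101.960 × 100 = 47.1%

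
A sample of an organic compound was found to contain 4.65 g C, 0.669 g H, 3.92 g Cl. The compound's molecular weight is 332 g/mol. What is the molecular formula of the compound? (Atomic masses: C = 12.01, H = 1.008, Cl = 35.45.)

Moles — C: 4.65 / 12.01 = 0.3872 mol; H: 0.669 / 1.008 = 0.6637 mol; Cl: 3.92 / 35.45 = 0.1106 mol
Divide by the smallest (0.1106 mol Cl): C 3.501, H 6.002, Cl 1.000
Scaling by 2: C 7.00, H 12.00, Cl 2.00 → C7H12Cl2
Empirical-formula mass = 167.07 g/mol
n = 332 / 167.07 = 1.99 ≈ 2
Molecular formula = (C7H12Cl2)×2 = C14H24Cl4

C14H24Cl4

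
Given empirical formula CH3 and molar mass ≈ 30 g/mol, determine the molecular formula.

C2H6

Empirical-formula mass = 15.03 g/mol
n = 30 / 15.03 = 2.00 ≈ 2
Molecular formula = (CH3)2 = C2H6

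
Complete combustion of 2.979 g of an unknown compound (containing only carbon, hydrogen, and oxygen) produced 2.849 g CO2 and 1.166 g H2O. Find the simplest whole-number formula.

CH2O2

mol C = 2.849 / 44.01 = 0.06474; mass C = 0.06474 × 12.01 = 0.7775 g
mol H = 2 × (1.166 / 18.02) = 0.1294; mass H = 0.1294 × 1.008 = 0.1304 g
mass O = 2.979 − (0.9079) = 2.071 g → mol O = 0.1294
Ratios (÷ 0.06474): C 1.000, H 1.999, O 2.000
→ CH2O2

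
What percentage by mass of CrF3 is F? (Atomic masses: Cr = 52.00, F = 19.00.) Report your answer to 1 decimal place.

Molar mass = 1(52.00) + 3(19.00) = 109.000 g/mol
Mass of F per mole = 3 × 19.00 = 57.000 g
% F = 57.000 / 109.000 × 100 = 52.3%

52.3%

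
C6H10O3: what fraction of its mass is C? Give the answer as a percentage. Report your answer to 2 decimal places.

55.37%

Molar mass = 6(12.01) + 10(1.008) + 3(16.00) = 130.140 g/mol
Mass of C per mole = 6 × 12.01 = 72.060 g
% C = 72.060 / 130.140 × 100 = 55.37%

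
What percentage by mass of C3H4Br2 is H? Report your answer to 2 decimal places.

Molar mass = 3(12.01) + 4(1.008) + 2(79.90) = 199.862 g/mol
Mass of H per mole = 4 × 1.008 = 4.032 g
% H = 4.032 / 199.862 × 100 = 2.02%

2.02%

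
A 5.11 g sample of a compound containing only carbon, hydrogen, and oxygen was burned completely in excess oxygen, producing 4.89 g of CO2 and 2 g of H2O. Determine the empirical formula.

mol C = 4.89 / 44.01 = 0.1111; mass C = 0.1111 × 12.01 = 1.334 g
mol H = 2 × (2 / 18.02) = 0.2220; mass H = 0.2220 × 1.008 = 0.2238 g
mass O = 5.11 − (1.558) = 3.552 g → mol O = 0.2220
Ratios (÷ 0.1111): C 1.000, H 1.998, O 1.998
→ CH2O2

CH2O2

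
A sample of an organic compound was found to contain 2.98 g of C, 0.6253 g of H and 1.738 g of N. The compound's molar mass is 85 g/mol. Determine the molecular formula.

C4H10N2

C: 2.98 g ÷ 12.01 g/mol = 0.2481 mol
H: 0.6253 g ÷ 1.008 g/mol = 0.6203 mol
N: 1.738 g ÷ 14.01 g/mol = 0.1241 mol
Ratios (÷ 0.1241): C 2.000, H 5.001, N 1.000
→ C2H5N
Empirical-formula mass = 43.07 g/mol
n = 85 / 43.07 = 1.97 ≈ 2
Molecular formula = (C2H5N)×2 = C4H10N2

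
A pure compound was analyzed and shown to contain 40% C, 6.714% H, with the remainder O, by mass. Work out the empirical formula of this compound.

Assume 100 g: 40 g C, 6.714 g H, 53.286 g O.
n(C) = 40/12.01 = 3.331, n(H) = 6.714/1.008 = 6.661, n(O) = 53.286/16.00 = 3.33
Ratios (÷ 3.33): C 1.000, H 2.000, O 1.000
→ CH2O

CH2O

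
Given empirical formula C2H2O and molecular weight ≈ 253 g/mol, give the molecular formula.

C12H12O6

Empirical-formula mass = 42.04 g/mol
n = 253 / 42.04 = 6.02 ≈ 6
Molecular formula = (C2H2O)6 = C12H12O6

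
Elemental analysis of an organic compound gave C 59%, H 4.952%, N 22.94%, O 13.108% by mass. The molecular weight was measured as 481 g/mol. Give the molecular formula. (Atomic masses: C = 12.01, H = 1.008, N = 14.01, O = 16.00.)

Assume 100 g: 59 g C, 4.952 g H, 22.94 g N, 13.108 g O.
n(C) = 59/12.01 = 4.913, n(H) = 4.952/1.008 = 4.913, n(N) = 22.94/14.01 = 1.637, n(O) = 13.108/16.00 = 0.8193
Ratios (÷ 0.8193): C 5.996, H 5.997, N 1.999, O 1.000
Ratio ≈ 6:6:2:1, so the empirical formula is C6H6N2O
Empirical-formula mass = 122.13 g/mol
n = 481 / 122.13 = 3.94 ≈ 4
Molecular formula = (C6H6N2O)×4 = C24H24N8O4

C24H24N8O4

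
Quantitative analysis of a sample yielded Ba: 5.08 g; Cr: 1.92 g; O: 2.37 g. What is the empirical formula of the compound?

n(Ba) = 5.08/137.33 = 0.03699, n(Cr) = 1.92/52.00 = 0.03692, n(O) = 2.37/16.00 = 0.1481
Divide by the smallest (0.03692 mol Cr): Ba 1.002, Cr 1.000, O 4.012
≈ 1:1:4 → BaCrO4

BaCrO4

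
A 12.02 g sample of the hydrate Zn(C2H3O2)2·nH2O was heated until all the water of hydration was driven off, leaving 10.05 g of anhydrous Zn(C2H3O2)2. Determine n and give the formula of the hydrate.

Mass of water lost = 12.02 − 10.05 = 1.97 g → 1.97 / 18.02 = 0.1093 mol H2O
Molar mass of Zn(C2H3O2)2 = 183.47 g/mol → mol Zn(C2H3O2)2 = 10.05 / 183.47 = 0.05478
n = 0.1093 / 0.05478 = 2.00 ≈ 2 → Zn(C2H3O2)2·2H2O

Zn(C2H3O2)2·2H2O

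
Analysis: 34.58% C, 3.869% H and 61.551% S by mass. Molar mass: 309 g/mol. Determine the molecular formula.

Assume 100 g: 34.58 g C, 3.869 g H, 61.551 g S.
n(C) = 34.58/12.01 = 2.879, n(H) = 3.869/1.008 = 3.838, n(S) = 61.551/32.07 = 1.919
Divide by the smallest (1.919 mol S): C 1.500, H 2.000, S 1.000
×2: C 3.00, H 4.00, S 2.00 → C3H4S2
Empirical-formula mass = 104.20 g/mol
n = 309 / 104.20 = 2.97 ≈ 3
Molecular formula = (C3H4S2)×3 = C9H12S6

C9H12S6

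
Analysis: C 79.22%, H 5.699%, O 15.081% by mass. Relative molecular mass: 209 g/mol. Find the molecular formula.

Assume 100 g: 79.22 g C, 5.699 g H, 15.081 g O.
C: 79.22 g ÷ 12.01 g/mol = 6.596 mol
H: 5.699 g ÷ 1.008 g/mol = 5.654 mol
O: 15.081 g ÷ 16.00 g/mol = 0.9426 mol
Ratios (÷ 0.9426): C 6.998, H 5.998, O 1.000
→ C7H6O
Empirical-formula mass = 106.12 g/mol
n = 209 / 106.12 = 1.97 ≈ 2
Molecular formula = (C7H6O)×2 = C14H12O2

C14H12O2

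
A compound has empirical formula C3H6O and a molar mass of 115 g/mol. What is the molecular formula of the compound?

C6H12O2

Empirical-formula mass = 58.08 g/mol
n = 115 / 58.08 = 1.98 ≈ 2
Molecular formula = (C3H6O)2 = C6H12O2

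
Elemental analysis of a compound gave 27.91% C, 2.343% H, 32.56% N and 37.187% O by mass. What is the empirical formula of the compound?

Assume 100 g: 27.91 g C, 2.343 g H, 32.56 g N, 37.187 g O.
n(C) = 27.91/12.01 = 2.324, n(H) = 2.343/1.008 = 2.324, n(N) = 32.56/14.01 = 2.324, n(O) = 37.187/16.00 = 2.324
Ratios (÷ 2.324): C 1.000, H 1.000, N 1.000, O 1.000
→ CHNO

CHNO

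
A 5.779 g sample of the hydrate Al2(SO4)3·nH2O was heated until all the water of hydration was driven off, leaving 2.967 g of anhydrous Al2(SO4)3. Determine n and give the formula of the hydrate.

Mass of water lost = 5.779 − 2.967 = 2.812 g → 2.812 / 18.02 = 0.156 mol H2O
Molar mass of Al2(SO4)3 = 342.17 g/mol → mol Al2(SO4)3 = 2.967 / 342.17 = 0.008671
n = 0.156 / 0.008671 = 18.00 ≈ 18 → Al2(SO4)3·18H2O

Al2(SO4)3·18H2O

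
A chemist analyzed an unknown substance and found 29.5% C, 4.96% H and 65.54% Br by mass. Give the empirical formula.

Assume 100 g: 29.5 g C, 4.96 g H, 65.54 g Br.
n(C) = 29.5/12.01 = 2.456, n(H) = 4.96/1.008 = 4.921, n(Br) = 65.54/79.90 = 0.8203
Divide by the smallest (0.8203 mol Br): C 2.994, H 5.999, Br 1.000
→ C3H6Br

C3H6Br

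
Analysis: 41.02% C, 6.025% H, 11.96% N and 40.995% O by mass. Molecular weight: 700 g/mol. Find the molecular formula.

Assume 100 g: 41.02 g C, 6.025 g H, 11.96 g N, 40.995 g O.
C: 41.02 g ÷ 12.01 g/mol = 3.415 mol
H: 6.025 g ÷ 1.008 g/mol = 5.977 mol
N: 11.96 g ÷ 14.01 g/mol = 0.8537 mol
O: 40.995 g ÷ 16.00 g/mol = 2.562 mol
Divide by the smallest (0.8537 mol N): C 4.001, H 7.002, N 1.000, O 3.001
≈ 4:7:1:3 → C4H7NO3
Empirical-formula mass = 117.11 g/mol
n = 700 / 117.11 = 5.98 ≈ 6
Molecular formula = (C4H7NO3)×6 = C24H42N6O18

C24H42N6O18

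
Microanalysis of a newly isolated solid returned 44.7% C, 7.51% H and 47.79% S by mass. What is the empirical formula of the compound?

Assume 100 g: 44.7 g C, 7.51 g H, 47.79 g S.
C: 44.7 g ÷ 12.01 g/mol = 3.722 mol
H: 7.51 g ÷ 1.008 g/mol = 7.45 mol
S: 47.79 g ÷ 32.07 g/mol = 1.49 mol
Divide by the smallest (1.49 mol S): C 2.498, H 5.000, S 1.000
Scaling by 2: C 5.00, H 10.00, S 2.00 → C5H10S2

C5H10S2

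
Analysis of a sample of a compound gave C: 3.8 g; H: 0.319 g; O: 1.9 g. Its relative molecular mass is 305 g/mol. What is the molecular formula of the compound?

C16H16O6

C: 3.8 g ÷ 12.01 g/mol = 0.3164 mol
H: 0.319 g ÷ 1.008 g/mol = 0.3165 mol
O: 1.9 g ÷ 16.00 g/mol = 0.1187 mol
Ratios (÷ 0.1187): C 2.664, H 2.665, O 1.000
Scaling by 3: C 7.99, H 7.99, O 3.00 → C8H8O3
Empirical-formula mass = 152.14 g/mol
n = 305 / 152.14 = 2.00 ≈ 2
Molecular formula = (C8H8O3)×2 = C16H16O6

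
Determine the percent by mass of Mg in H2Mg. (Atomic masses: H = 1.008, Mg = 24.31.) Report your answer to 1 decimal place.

Molar mass = 2(1.008) + 1(24.31) = 26.326 g/mol
Mass of Mg per mole = 1 × 24.31 = 24.310 g
% Mg = 24.310 / 26.326 × 100 = 92.3%

92.3%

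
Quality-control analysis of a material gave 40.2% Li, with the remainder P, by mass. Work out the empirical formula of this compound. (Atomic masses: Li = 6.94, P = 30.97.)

Assume 100 g: 40.2 g Li, 59.8 g P.
n(Li) = 40.2/6.94 = 5.793, n(P) = 59.8/30.97 = 1.931
Divide by the smallest (1.931 mol P): Li 3.000, P 1.000
Ratio ≈ 3:1, so the empirical formula is Li3P

Li3P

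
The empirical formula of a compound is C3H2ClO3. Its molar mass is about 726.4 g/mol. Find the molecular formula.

C18H12Cl6O18

Empirical-formula mass = 121.50 g/mol
n = 726.4 / 121.50 = 5.98 ≈ 6
Molecular formula = (C3H2ClO3)6 = C18H12Cl6O18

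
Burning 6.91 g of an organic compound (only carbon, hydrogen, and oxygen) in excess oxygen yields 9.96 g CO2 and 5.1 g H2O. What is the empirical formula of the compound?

mol C = 9.96 / 44.01 = 0.2263; mass C = 0.2263 × 12.01 = 2.718 g
mol H = 2 × (5.1 / 18.02) = 0.5660; mass H = 0.5660 × 1.008 = 0.5706 g
mass O = 6.91 − (3.289) = 3.621 g → mol O = 0.2263
Divide by the smallest (0.2263 mol C): C 1.000, H 2.501, O 1.000
Multiply by 2: C 2.00, H 5.00, O 2.00 → C2H5O2

C2H5O2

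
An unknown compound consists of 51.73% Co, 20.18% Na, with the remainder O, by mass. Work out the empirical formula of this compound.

Assume 100 g: 51.73 g Co, 20.18 g Na, 28.09 g O.
n(Co) = 51.73/58.93 = 0.8778, n(Na) = 20.18/22.99 = 0.8778, n(O) = 28.09/16.00 = 1.756
Ratios (÷ 0.8778): Co 1.000, Na 1.000, O 2.000
→ CoNaO2

CoNaO2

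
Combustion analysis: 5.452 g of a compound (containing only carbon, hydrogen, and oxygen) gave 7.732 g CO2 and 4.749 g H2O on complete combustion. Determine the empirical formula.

mol C = 7.732 / 44.01 = 0.1757; mass C = 0.1757 × 12.01 = 2.110 g
mol H = 2 × (4.749 / 18.02) = 0.5271; mass H = 0.5271 × 1.008 = 0.5313 g
mass O = 5.452 − (2.641) = 2.811 g → mol O = 0.1757
Ratios (÷ 0.1757): C 1.000, H 3.000, O 1.000
≈ 1:3:1 → CH3O

CH3O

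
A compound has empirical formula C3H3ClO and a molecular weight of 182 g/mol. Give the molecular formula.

C6H6Cl2O2

Empirical-formula mass = 90.50 g/mol
n = 182 / 90.50 = 2.01 ≈ 2
Molecular formula = (C3H3ClO)2 = C6H6Cl2O2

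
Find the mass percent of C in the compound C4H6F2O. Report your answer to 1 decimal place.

44.4%

Molar mass = 4(12.01) + 6(1.008) + 2(19.00) + 1(16.00) = 108.088 g/mol
Mass of C per mole = 4 × 12.01 = 48.040 g
% C = 48.040 / 108.088 × 100 = 44.4%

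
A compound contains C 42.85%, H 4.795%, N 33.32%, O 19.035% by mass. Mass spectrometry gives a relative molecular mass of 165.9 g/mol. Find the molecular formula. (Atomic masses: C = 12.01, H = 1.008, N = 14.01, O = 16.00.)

C6H8N4O2

Assume 100 g: 42.85 g C, 4.795 g H, 33.32 g N, 19.035 g O.
n(C) = 42.85/12.01 = 3.568, n(H) = 4.795/1.008 = 4.757, n(N) = 33.32/14.01 = 2.378, n(O) = 19.035/16.00 = 1.19
Ratios (÷ 1.19): C 2.999, H 3.998, N 1.999, O 1.000
Ratio ≈ 3:4:2:1, so the empirical formula is C3H4N2O
Empirical-formula mass = 84.08 g/mol
n = 165.9 / 84.08 = 1.97 ≈ 2
Molecular formula = (C3H4N2O)×2 = C6H8N4O2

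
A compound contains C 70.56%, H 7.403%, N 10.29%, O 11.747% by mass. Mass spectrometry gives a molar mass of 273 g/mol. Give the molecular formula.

C16H20N2O2

Assume 100 g: 70.56 g C, 7.403 g H, 10.29 g N, 11.747 g O.
Moles — C: 70.56 / 12.01 = 5.875 mol; H: 7.403 / 1.008 = 7.344 mol; N: 10.29 / 14.01 = 0.7345 mol; O: 11.747 / 16.00 = 0.7342 mol
Ratios (÷ 0.7342): C 8.002, H 10.003, N 1.000, O 1.000
Ratio ≈ 8:10:1:1, so the empirical formula is C8H10NO
Empirical-formula mass = 136.17 g/mol
n = 273 / 136.17 = 2.00 ≈ 2
Molecular formula = (C8H10NO)×2 = C16H20N2O2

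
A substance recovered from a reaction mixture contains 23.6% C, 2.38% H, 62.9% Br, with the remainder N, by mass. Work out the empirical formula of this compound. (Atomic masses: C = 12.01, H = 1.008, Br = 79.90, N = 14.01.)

Assume 100 g: 23.6 g C, 2.38 g H, 62.9 g Br, 11.12 g N.
C: 23.6 g ÷ 12.01 g/mol = 1.965 mol
H: 2.38 g ÷ 1.008 g/mol = 2.361 mol
Br: 62.9 g ÷ 79.90 g/mol = 0.7872 mol
N: 11.12 g ÷ 14.01 g/mol = 0.7937 mol
Ratios (÷ 0.7872): C 2.496, H 2.999, Br 1.000, N 1.008
Scaling by 2: C 4.99, H 6.00, Br 2.00, N 2.02 → C5H6Br2N2

C5H6Br2N2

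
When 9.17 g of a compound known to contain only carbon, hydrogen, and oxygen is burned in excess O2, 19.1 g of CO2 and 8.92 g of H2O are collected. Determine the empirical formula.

mol C = 19.1 / 44.01 = 0.4340; mass C = 0.4340 × 12.01 = 5.212 g
mol H = 2 × (8.92 / 18.02) = 0.9900; mass H = 0.9900 × 1.008 = 0.9979 g
mass O = 9.17 − (6.210) = 2.960 g → mol O = 0.1850
Divide by the smallest (0.185 mol O): C 2.346, H 5.352, O 1.000
Multiply by 3: C 7.04, H 16.06, O 3.00 → C7H16O3

C7H16O3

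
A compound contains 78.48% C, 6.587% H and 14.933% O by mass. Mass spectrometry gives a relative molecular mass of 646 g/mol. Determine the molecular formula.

C42H42O6

Assume 100 g: 78.48 g C, 6.587 g H, 14.933 g O.
n(C) = 78.48/12.01 = 6.535, n(H) = 6.587/1.008 = 6.535, n(O) = 14.933/16.00 = 0.9333
Smallest is O at 0.9333 mol; normalising gives C 7.001, H 7.002, O 1.000
Ratio ≈ 7:7:1, so the empirical formula is C7H7O
Empirical-formula mass = 107.13 g/mol
n = 646 / 107.13 = 6.03 ≈ 6
Molecular formula = (C7H7O)×6 = C42H42O6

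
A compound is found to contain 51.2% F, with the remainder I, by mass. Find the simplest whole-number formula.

Assume 100 g: 51.2 g F, 48.8 g I.
F: 51.2 g ÷ 19.00 g/mol = 2.695 mol
I: 48.8 g ÷ 126.90 g/mol = 0.3846 mol
Divide by the smallest (0.3846 mol I): F 7.007, I 1.000
Ratio ≈ 7:1, so the empirical formula is F7I

F7I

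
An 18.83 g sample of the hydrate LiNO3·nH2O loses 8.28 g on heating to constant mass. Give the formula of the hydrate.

Mass of anhydrous LiNO3 = 18.83 − 8.28 = 10.55 g
mol H2O = 8.28 / 18.02 = 0.4595
Molar mass of LiNO3 = 68.95 g/mol → mol LiNO3 = 10.55 / 68.95 = 0.153
n = 0.4595 / 0.153 = 3.00 ≈ 3 → LiNO3·3H2O

LiNO3·3H2O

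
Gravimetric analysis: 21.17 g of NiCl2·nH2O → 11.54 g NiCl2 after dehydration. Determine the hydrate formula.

Mass of water lost = 21.17 − 11.54 = 9.63 g → 9.63 / 18.02 = 0.5344 mol H2O
Molar mass of NiCl2 = 129.59 g/mol → mol NiCl2 = 11.54 / 129.59 = 0.08905
n = 0.5344 / 0.08905 = 6.00 ≈ 6 → NiCl2·6H2O

NiCl2·6H2O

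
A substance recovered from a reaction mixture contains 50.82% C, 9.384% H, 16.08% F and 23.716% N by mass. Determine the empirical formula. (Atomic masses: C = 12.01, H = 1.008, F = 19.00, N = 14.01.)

C5H11FN2

Assume 100 g: 50.82 g C, 9.384 g H, 16.08 g F, 23.716 g N.
Moles — C: 50.82 / 12.01 = 4.231 mol; H: 9.384 / 1.008 = 9.31 mol; F: 16.08 / 19.00 = 0.8463 mol; N: 23.716 / 14.01 = 1.693 mol
Ratios (÷ 0.8463): C 5.000, H 11.000, F 1.000, N 2.000
≈ 5:11:1:2 → C5H11FN2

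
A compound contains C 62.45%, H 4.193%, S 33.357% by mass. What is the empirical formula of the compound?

C5H4S

Assume 100 g: 62.45 g C, 4.193 g H, 33.357 g S.
n(C) = 62.45/12.01 = 5.2, n(H) = 4.193/1.008 = 4.16, n(S) = 33.357/32.07 = 1.04
Smallest is S at 1.04 mol; normalising gives C 4.999, H 3.999, S 1.000
≈ 5:4:1 → C5H4S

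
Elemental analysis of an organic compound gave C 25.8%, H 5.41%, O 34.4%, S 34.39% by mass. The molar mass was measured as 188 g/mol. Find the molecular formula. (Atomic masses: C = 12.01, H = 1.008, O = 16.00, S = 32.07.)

Assume 100 g: 25.8 g C, 5.41 g H, 34.4 g O, 34.39 g S.
C: 25.8 g ÷ 12.01 g/mol = 2.148 mol
H: 5.41 g ÷ 1.008 g/mol = 5.367 mol
O: 34.4 g ÷ 16.00 g/mol = 2.15 mol
S: 34.39 g ÷ 32.07 g/mol = 1.072 mol
Divide by the smallest (1.072 mol S): C 2.003, H 5.005, O 2.005, S 1.000
→ C2H5O2S
Empirical-formula mass = 93.13 g/mol
n = 188 / 93.13 = 2.02 ≈ 2
Molecular formula = (C2H5O2S)×2 = C4H10O4S2

C4H10O4S2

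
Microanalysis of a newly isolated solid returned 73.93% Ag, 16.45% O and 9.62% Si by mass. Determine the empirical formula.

Assume 100 g: 73.93 g Ag, 16.45 g O, 9.62 g Si.
Moles — Ag: 73.93 / 107.87 = 0.6854 mol; O: 16.45 / 16.00 = 1.028 mol; Si: 9.62 / 28.09 = 0.3425 mol
Divide by the smallest (0.3425 mol Si): Ag 2.001, O 3.002, Si 1.000
Ratio ≈ 2:3:1, so the empirical formula is Ag2O3Si

Ag2O3Si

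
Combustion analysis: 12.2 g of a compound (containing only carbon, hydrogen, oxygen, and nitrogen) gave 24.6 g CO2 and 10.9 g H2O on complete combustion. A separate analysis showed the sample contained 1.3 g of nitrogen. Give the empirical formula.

mol C = 24.6 / 44.01 = 0.5590; mass C = 0.5590 × 12.01 = 6.713 g
mol H = 2 × (10.9 / 18.02) = 1.210; mass H = 1.210 × 1.008 = 1.219 g
mol N = 1.3 / 14.01 = 0.09279
mass O = 12.2 − (9.233) = 2.967 g → mol O = 0.1855
Ratios (÷ 0.09279): C 6.024, H 13.038, N 1.000, O 1.999
Ratio ≈ 6:13:1:2, so the empirical formula is C6H13NO2

C6H13NO2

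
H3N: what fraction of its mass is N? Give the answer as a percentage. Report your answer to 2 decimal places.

Molar mass = 3(1.008) + 1(14.01) = 17.034 g/mol
Mass of N per mole = 1 × 14.01 = 14.010 g
% N = 14.010 / 17.034 × 100 = 82.25%

82.25%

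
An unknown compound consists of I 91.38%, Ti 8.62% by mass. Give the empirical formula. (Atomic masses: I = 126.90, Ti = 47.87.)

Assume 100 g: 91.38 g I, 8.62 g Ti.
Moles — I: 91.38 / 126.90 = 0.7201 mol; Ti: 8.62 / 47.87 = 0.1801 mol
Smallest is Ti at 0.1801 mol; normalising gives I 3.999, Ti 1.000
Ratio ≈ 4:1, so the empirical formula is I4Ti

I4Ti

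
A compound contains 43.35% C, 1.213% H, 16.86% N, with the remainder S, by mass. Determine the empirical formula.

Assume 100 g: 43.35 g C, 1.213 g H, 16.86 g N, 38.577 g S.
n(C) = 43.35/12.01 = 3.609, n(H) = 1.213/1.008 = 1.203, n(N) = 16.86/14.01 = 1.203, n(S) = 38.577/32.07 = 1.203
Divide by the smallest (1.203 mol S): C 3.001, H 1.000, N 1.000, S 1.000
→ C3HNS

C3HNS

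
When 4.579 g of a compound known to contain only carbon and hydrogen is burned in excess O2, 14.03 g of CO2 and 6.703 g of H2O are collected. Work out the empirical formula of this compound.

C3H7

mol C = 14.03 / 44.01 = 0.3188; mass C = 0.3188 × 12.01 = 3.829 g
mol H = 2 × (6.703 / 18.02) = 0.7440; mass H = 0.7440 × 1.008 = 0.7499 g
Smallest is C at 0.3188 mol; normalising gives C 1.000, H 2.334
×3: C 3.00, H 7.00 → C3H7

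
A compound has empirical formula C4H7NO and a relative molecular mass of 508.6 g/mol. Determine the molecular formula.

Empirical-formula mass = 85.11 g/mol
n = 508.6 / 85.11 = 5.98 ≈ 6
Molecular formula = (C4H7NO)6 = C24H42N6O6

C24H42N6O6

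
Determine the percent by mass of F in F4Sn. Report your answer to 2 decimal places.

Molar mass = 4(19.00) + 1(118.71) = 194.710 g/mol
Mass of F per mole = 4 × 19.00 = 76.000 g
% F = 76.000 / 194.710 × 100 = 39.03%

39.03%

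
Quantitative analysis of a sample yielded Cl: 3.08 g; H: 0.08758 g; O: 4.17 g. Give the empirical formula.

Cl: 3.08 g ÷ 35.45 g/mol = 0.08688 mol
H: 0.08758 g ÷ 1.008 g/mol = 0.08688 mol
O: 4.17 g ÷ 16.00 g/mol = 0.2606 mol
Divide by the smallest (0.08688 mol Cl): Cl 1.000, H 1.000, O 3.000
Ratio ≈ 1:1:3, so the empirical formula is ClHO3

ClHO3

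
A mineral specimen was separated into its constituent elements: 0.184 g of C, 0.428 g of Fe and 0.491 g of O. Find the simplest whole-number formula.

C2FeO4

Moles — C: 0.184 / 12.01 = 0.01532 mol; Fe: 0.428 / 55.85 = 0.007663 mol; O: 0.491 / 16.00 = 0.03069 mol
Ratios (÷ 0.007663): C 1.999, Fe 1.000, O 4.004
≈ 2:1:4 → C2FeO4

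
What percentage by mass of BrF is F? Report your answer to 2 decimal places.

19.21%

Molar mass = 1(79.90) + 1(19.00) = 98.900 g/mol
Mass of F per mole = 1 × 19.00 = 19.000 g
% F = 19.000 / 98.900 × 100 = 19.21%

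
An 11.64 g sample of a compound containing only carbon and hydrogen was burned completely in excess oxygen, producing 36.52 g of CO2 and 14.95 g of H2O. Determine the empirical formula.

mol C = 36.52 / 44.01 = 0.8298; mass C = 0.8298 × 12.01 = 9.966 g
mol H = 2 × (14.95 / 18.02) = 1.659; mass H = 1.659 × 1.008 = 1.673 g
Smallest is C at 0.8298 mol; normalising gives C 1.000, H 2.000
≈ 1:2 → CH2

CH2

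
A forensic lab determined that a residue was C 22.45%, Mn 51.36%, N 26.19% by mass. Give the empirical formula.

Assume 100 g: 22.45 g C, 51.36 g Mn, 26.19 g N.
C: 22.45 g ÷ 12.01 g/mol = 1.869 mol
Mn: 51.36 g ÷ 54.94 g/mol = 0.9348 mol
N: 26.19 g ÷ 14.01 g/mol = 1.869 mol
Ratios (÷ 0.9348): C 2.000, Mn 1.000, N 2.000
≈ 2:1:2 → C2MnN2

C2MnN2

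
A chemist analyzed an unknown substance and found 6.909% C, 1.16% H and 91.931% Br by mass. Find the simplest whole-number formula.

Assume 100 g: 6.909 g C, 1.16 g H, 91.931 g Br.
Moles — C: 6.909 / 12.01 = 0.5753 mol; H: 1.16 / 1.008 = 1.151 mol; Br: 91.931 / 79.90 = 1.151 mol
Smallest is C at 0.5753 mol; normalising gives C 1.000, H 2.000, Br 2.000
≈ 1:2:2 → CH2Br2

CH2Br2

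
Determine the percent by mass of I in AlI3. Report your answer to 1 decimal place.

Molar mass = 1(26.98) + 3(126.90) = 407.680 g/mol
Mass of I per mole = 3 × 126.90 = 380.700 g
% I = 380.700 / 407.680 × 100 = 93.4%

93.4%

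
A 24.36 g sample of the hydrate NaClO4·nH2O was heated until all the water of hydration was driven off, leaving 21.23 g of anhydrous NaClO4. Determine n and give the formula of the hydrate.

Mass of water lost = 24.36 − 21.23 = 3.13 g → 3.13 / 18.02 = 0.1737 mol H2O
Molar mass of NaClO4 = 122.44 g/mol → mol NaClO4 = 21.23 / 122.44 = 0.1734
n = 0.1737 / 0.1734 = 1.00 ≈ 1 → NaClO4·H2O

NaClO4·H2O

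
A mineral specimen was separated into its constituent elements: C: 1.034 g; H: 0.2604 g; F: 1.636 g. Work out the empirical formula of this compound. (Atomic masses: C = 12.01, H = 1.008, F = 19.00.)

CH3F

Moles — C: 1.034 / 12.01 = 0.08609 mol; H: 0.2604 / 1.008 = 0.2583 mol; F: 1.636 / 19.00 = 0.08611 mol
Divide by the smallest (0.08609 mol C): C 1.000, H 3.001, F 1.000
→ CH3F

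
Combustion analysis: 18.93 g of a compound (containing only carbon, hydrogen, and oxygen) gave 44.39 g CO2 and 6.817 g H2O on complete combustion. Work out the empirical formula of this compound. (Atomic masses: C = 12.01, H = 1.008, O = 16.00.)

mol C = 44.39 / 44.01 = 1.009; mass C = 1.009 × 12.01 = 12.11 g
mol H = 2 × (6.817 / 18.02) = 0.7566; mass H = 0.7566 × 1.008 = 0.7627 g
mass O = 18.93 − (12.88) = 6.054 g → mol O = 0.3784
Smallest is O at 0.3784 mol; normalising gives C 2.666, H 2.000, O 1.000
×3: C 8.00, H 6.00, O 3.00 → C8H6O3

C8H6O3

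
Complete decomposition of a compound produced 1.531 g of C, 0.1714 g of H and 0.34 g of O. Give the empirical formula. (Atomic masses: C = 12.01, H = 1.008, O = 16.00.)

C6H8O

n(C) = 1.531/12.01 = 0.1275, n(H) = 0.1714/1.008 = 0.17, n(O) = 0.34/16.00 = 0.02125
Divide by the smallest (0.02125 mol O): C 5.999, H 8.002, O 1.000
Ratio ≈ 6:8:1, so the empirical formula is C6H8O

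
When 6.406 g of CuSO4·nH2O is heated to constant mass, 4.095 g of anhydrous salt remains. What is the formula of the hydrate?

CuSO4·5H2O

Mass of water lost = 6.406 − 4.095 = 2.311 g → 2.311 / 18.02 = 0.1282 mol H2O
Molar mass of CuSO4 = 159.62 g/mol → mol CuSO4 = 4.095 / 159.62 = 0.02565
n = 0.1282 / 0.02565 = 5.00 ≈ 5 → CuSO4·5H2O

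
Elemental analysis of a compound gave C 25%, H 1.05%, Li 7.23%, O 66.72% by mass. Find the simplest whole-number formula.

Assume 100 g: 25 g C, 1.05 g H, 7.23 g Li, 66.72 g O.
C: 25 g ÷ 12.01 g/mol = 2.082 mol
H: 1.05 g ÷ 1.008 g/mol = 1.042 mol
Li: 7.23 g ÷ 6.94 g/mol = 1.042 mol
O: 66.72 g ÷ 16.00 g/mol = 4.17 mol
Divide by the smallest (1.042 mol H): C 1.998, H 1.000, Li 1.000, O 4.003
≈ 2:1:1:4 → C2HLiO4

C2HLiO4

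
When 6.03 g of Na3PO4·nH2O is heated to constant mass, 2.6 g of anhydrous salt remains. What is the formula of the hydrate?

Na3PO4·12H2O

Mass of water lost = 6.03 − 2.6 = 3.43 g → 3.43 / 18.02 = 0.1903 mol H2O
Molar mass of Na3PO4 = 163.94 g/mol → mol Na3PO4 = 2.6 / 163.94 = 0.01586
n = 0.1903 / 0.01586 = 12.00 ≈ 12 → Na3PO4·12H2O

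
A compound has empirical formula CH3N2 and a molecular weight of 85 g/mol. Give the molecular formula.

C2H6N4

Empirical-formula mass = 43.05 g/mol
n = 85 / 43.05 = 1.97 ≈ 2
Molecular formula = (CH3N2)2 = C2H6N4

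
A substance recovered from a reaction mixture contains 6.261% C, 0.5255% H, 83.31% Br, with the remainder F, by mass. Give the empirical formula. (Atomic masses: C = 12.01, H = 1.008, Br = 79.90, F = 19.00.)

CHBr2F

Assume 100 g: 6.261 g C, 0.5255 g H, 83.31 g Br, 9.903 g F.
C: 6.261 g ÷ 12.01 g/mol = 0.5213 mol
H: 0.5255 g ÷ 1.008 g/mol = 0.5213 mol
Br: 83.31 g ÷ 79.90 g/mol = 1.043 mol
F: 9.903 g ÷ 19.00 g/mol = 0.5212 mol
Divide by the smallest (0.5212 mol F): C 1.000, H 1.000, Br 2.000, F 1.000
≈ 1:1:2:1 → CHBr2F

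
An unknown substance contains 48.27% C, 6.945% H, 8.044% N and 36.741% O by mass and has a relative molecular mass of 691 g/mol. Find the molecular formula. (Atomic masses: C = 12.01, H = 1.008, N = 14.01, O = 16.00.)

C28H48N4O16

Assume 100 g: 48.27 g C, 6.945 g H, 8.044 g N, 36.741 g O.
Moles — C: 48.27 / 12.01 = 4.019 mol; H: 6.945 / 1.008 = 6.89 mol; N: 8.044 / 14.01 = 0.5742 mol; O: 36.741 / 16.00 = 2.296 mol
Ratios (÷ 0.5742): C 7.000, H 12.000, N 1.000, O 3.999
Ratio ≈ 7:12:1:4, so the empirical formula is C7H12NO4
Empirical-formula mass = 174.18 g/mol
n = 691 / 174.18 = 3.97 ≈ 4
Molecular formula = (C7H12NO4)×4 = C28H48N4O16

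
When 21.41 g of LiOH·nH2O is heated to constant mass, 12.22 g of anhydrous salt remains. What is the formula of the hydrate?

Mass of water lost = 21.41 − 12.22 = 9.19 g → 9.19 / 18.02 = 0.51 mol H2O
Molar mass of LiOH = 23.95 g/mol → mol LiOH = 12.22 / 23.95 = 0.5103
n = 0.51 / 0.5103 = 1.00 ≈ 1 → LiOH·H2O

LiOH·H2O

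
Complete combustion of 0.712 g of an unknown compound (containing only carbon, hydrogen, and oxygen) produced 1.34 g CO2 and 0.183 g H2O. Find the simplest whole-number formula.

mol C = 1.34 / 44.01 = 0.03045; mass C = 0.03045 × 12.01 = 0.3657 g
mol H = 2 × (0.183 / 18.02) = 0.02031; mass H = 0.02031 × 1.008 = 0.02047 g
mass O = 0.712 − (0.3861) = 0.3259 g → mol O = 0.02037
Ratios (÷ 0.02031): C 1.499, H 1.000, O 1.003
Scaling by 2: C 3.00, H 2.00, O 2.01 → C3H2O2

C3H2O2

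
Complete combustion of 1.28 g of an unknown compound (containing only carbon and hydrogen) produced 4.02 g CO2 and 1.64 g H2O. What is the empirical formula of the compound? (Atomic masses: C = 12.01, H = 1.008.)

mol C = 4.02 / 44.01 = 0.09134; mass C = 0.09134 × 12.01 = 1.097 g
mol H = 2 × (1.64 / 18.02) = 0.1820; mass H = 0.1820 × 1.008 = 0.1835 g
Ratios (÷ 0.09134): C 1.000, H 1.993
→ CH2

CH2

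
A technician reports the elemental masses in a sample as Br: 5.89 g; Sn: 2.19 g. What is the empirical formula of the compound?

Br4Sn

Br: 5.89 g ÷ 79.90 g/mol = 0.07372 mol
Sn: 2.19 g ÷ 118.71 g/mol = 0.01845 mol
Smallest is Sn at 0.01845 mol; normalising gives Br 3.996, Sn 1.000
≈ 4:1 → Br4Sn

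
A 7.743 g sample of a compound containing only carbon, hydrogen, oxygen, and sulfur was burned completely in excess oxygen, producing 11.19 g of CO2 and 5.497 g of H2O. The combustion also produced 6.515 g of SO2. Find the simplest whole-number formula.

mol C = 11.19 / 44.01 = 0.2543; mass C = 0.2543 × 12.01 = 3.054 g
mol H = 2 × (5.497 / 18.02) = 0.6101; mass H = 0.6101 × 1.008 = 0.6150 g
mol S = 6.515 / 64.07 = 0.1017; mass S = 3.261 g
mass O = 7.743 − (6.930) = 0.8133 g → mol O = 0.05083
Divide by the smallest (0.05083 mol O): C 5.002, H 12.003, O 1.000, S 2.000
Ratio ≈ 5:12:1:2, so the empirical formula is C5H12OS2

C5H12OS2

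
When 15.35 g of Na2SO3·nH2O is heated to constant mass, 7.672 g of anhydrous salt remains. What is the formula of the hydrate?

Na2SO3·7H2O

Mass of water lost = 15.35 − 7.672 = 7.678 g → 7.678 / 18.02 = 0.4261 mol H2O
Molar mass of Na2SO3 = 126.05 g/mol → mol Na2SO3 = 7.672 / 126.05 = 0.06086
n = 0.4261 / 0.06086 = 7.00 ≈ 7 → Na2SO3·7H2O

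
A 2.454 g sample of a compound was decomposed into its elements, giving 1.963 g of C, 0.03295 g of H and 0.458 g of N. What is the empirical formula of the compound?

C5HN

Moles — C: 1.963 / 12.01 = 0.1634 mol; H: 0.03295 / 1.008 = 0.03269 mol; N: 0.458 / 14.01 = 0.03269 mol
Smallest is H at 0.03269 mol; normalising gives C 5.000, H 1.000, N 1.000
→ C5HN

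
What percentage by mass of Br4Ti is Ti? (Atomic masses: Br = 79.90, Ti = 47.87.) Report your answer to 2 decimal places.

13.03%

Molar mass = 4(79.90) + 1(47.87) = 367.470 g/mol
Mass of Ti per mole = 1 × 47.87 = 47.870 g
% Ti = 47.870 / 367.470 × 100 = 13.03%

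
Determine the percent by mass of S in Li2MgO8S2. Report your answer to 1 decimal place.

Molar mass = 2(6.94) + 1(24.31) + 8(16.00) + 2(32.07) = 230.330 g/mol
Mass of S per mole = 2 × 32.07 = 64.140 g
% S = 64.140 / 230.330 × 100 = 27.8%

27.8%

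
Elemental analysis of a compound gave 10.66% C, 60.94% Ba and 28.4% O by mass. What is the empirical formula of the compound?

Assume 100 g: 10.66 g C, 60.94 g Ba, 28.4 g O.
n(C) = 10.66/12.01 = 0.8876, n(Ba) = 60.94/137.33 = 0.4437, n(O) = 28.4/16.00 = 1.775
Ratios (÷ 0.4437): C 2.000, Ba 1.000, O 4.000
≈ 2:1:4 → C2BaO4

C2BaO4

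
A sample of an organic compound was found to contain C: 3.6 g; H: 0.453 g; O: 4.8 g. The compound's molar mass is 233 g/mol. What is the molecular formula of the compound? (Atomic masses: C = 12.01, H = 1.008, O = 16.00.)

C: 3.6 g ÷ 12.01 g/mol = 0.2998 mol
H: 0.453 g ÷ 1.008 g/mol = 0.4494 mol
O: 4.8 g ÷ 16.00 g/mol = 0.3 mol
Ratios (÷ 0.2998): C 1.000, H 1.499, O 1.001
×2: C 2.00, H 3.00, O 2.00 → C2H3O2
Empirical-formula mass = 59.04 g/mol
n = 233 / 59.04 = 3.95 ≈ 4
Molecular formula = (C2H3O2)×4 = C8H12O8

C8H12O8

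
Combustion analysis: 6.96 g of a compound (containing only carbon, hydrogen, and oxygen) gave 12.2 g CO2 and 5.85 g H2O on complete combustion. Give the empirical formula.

C3H7O2

mol C = 12.2 / 44.01 = 0.2772; mass C = 0.2772 × 12.01 = 3.329 g
mol H = 2 × (5.85 / 18.02) = 0.6493; mass H = 0.6493 × 1.008 = 0.6545 g
mass O = 6.96 − (3.984) = 2.976 g → mol O = 0.1860
Divide by the smallest (0.186 mol O): C 1.490, H 3.490, O 1.000
Scaling by 2: C 2.98, H 6.98, O 2.00 → C3H7O2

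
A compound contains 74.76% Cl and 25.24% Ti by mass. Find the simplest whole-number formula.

Assume 100 g: 74.76 g Cl, 25.24 g Ti.
Cl: 74.76 g ÷ 35.45 g/mol = 2.109 mol
Ti: 25.24 g ÷ 47.87 g/mol = 0.5273 mol
Ratios (÷ 0.5273): Cl 4.000, Ti 1.000
≈ 4:1 → Cl4Ti

Cl4Ti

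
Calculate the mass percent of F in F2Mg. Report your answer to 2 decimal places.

Molar mass = 2(19.00) + 1(24.31) = 62.310 g/mol
Mass of F per mole = 2 × 19.00 = 38.000 g
% F = 38.000 / 62.310 × 100 = 60.99%

60.99%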